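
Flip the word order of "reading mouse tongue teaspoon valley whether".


Original: "reading mouse tongue teaspoon valley whether"
Words (1..n): reading | mouse | tongue | teaspoon | valley | whether
Reversed (n..1): whether | valley | teaspoon | tongue | mouse | reading
Result = "whether valley teaspoon tongue mouse reading"


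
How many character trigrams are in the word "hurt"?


Word: "hurt" (length 4)
Number of 3-grams = length - 3 + 1 = 4 - 3 + 1
= 2


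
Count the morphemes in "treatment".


Word: "treatment"
Morphemes: treat / -ment
Each morpheme carries meaning
= 2 morphemes


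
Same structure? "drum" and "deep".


Pattern of "drum": [0, 1, 2, 3]
Pattern of "deep": [0, 1, 1, 2]
Patterns do not match
Same pattern = No


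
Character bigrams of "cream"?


Word: "cream" (length 5)
Number of bigrams = 5 - 2 + 1 = 4
  Position 0: "cr"
  Position 1: "re"
  Position 2: "ea"
  Position 3: "am"
Bigrams = "cr", "re", "ea", "am"


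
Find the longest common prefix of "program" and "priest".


Word 1: "program"
Word 2: "priest"
Comparing from start:
  Pos 0: 'p' == 'p'
  Pos 1: 'r' == 'r'
  Pos 2: 'o' != 'i' (stop)
LCP = "pr" (length 2)


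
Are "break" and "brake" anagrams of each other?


Word 1: "break" → sorted: abekr
Word 2: "brake" → sorted: abekr
Same letters? abekr == abekr
Anagram = Yes


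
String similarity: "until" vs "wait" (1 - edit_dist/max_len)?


Word 1: "until" (length 5)
Word 2: "wait" (length 4)
One optimal edit sequence:
  1. delete 'u'  (+1)
  2. substitute 'n' -> 'w'  (+1)
  3. substitute 't' -> 'a'  (+1)
  4. keep 'i'
  5. substitute 'l' -> 't'  (+1)
Edit distance = 4
Max length = max(5, 4) = 5
Similarity = 1 - 4/5
= 0.2000


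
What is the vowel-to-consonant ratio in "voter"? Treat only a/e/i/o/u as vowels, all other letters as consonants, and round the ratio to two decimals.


Word: "voter"
Vowels (a,e,i,o,u): 2
Consonants: 3
Ratio = 2/3
= 0.67


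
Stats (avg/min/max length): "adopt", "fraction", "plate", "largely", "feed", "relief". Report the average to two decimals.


Lengths: "adopt"=5, "fraction"=8, "plate"=5, "largely"=7, "feed"=4, "relief"=6
Sum = 35, Count = 6
Average = 35/6 = 5.83
= avg=5.83, min=4, max=8


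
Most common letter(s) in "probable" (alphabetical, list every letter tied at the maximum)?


Word: "probable"
Letter counts:
  'a': 1
  'b': 2
  'e': 1
  'l': 1
  'o': 1
  'p': 1
  'r': 1
Maximum count = 2
Most frequent = 'b' (2 times each)


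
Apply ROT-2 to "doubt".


Word: "doubt"
Shift: 2
Each letter → (letter + shift) mod 26:
  'd' (3) + 2 = 5 → 'f'
  'o' (14) + 2 = 16 → 'q'
  'u' (20) + 2 = 22 → 'w'
  'b' (1) + 2 = 3 → 'd'
  't' (19) + 2 = 21 → 'v'
Result = "fqwdv"


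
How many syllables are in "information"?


Word: "information"
Syllable breakdown: in / for / ma / tion
Counting: 4 parts
= 4 syllables


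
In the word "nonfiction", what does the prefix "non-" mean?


Prefix: non-
Example: nonfiction = non- + fiction
Meaning = not


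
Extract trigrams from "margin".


Word: "margin" (length 6)
Number of trigrams = 6 - 3 + 1 = 4
  Position 0: "mar"
  Position 1: "arg"
  Position 2: "rgi"
  Position 3: "gin"
Trigrams = "mar", "arg", "rgi", "gin"


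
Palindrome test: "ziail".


Word: "ziail"
Reversed: "liaiz"
Forward == Backward? ziail != liaiz
Palindrome = No


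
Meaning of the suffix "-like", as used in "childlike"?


Suffix: -like
Example: childlike (child + -like)
Meaning = resembling


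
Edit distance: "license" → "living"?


Word 1: "license" (length 7)
Word 2: "living" (length 6)
One optimal edit sequence (insert/delete/substitute each cost 1):
  1. keep 'l'
  2. keep 'i'
  3. substitute 'c' -> 'v'  (+1)
  4. substitute 'e' -> 'i'  (+1)
  5. keep 'n'
  6. delete 's'  (+1)
  7. substitute 'e' -> 'g'  (+1)
Total edit operations: 4
Edit distance = 4


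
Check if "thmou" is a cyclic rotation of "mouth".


Word: "mouth", Candidate: "thmou"
Method: check if candidate is substring of word+word
"mouthmouth" contains "thmou"? Yes
Is rotation = Yes


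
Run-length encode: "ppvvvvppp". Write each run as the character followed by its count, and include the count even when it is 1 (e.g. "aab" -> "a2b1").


String: "ppvvvvppp"
Scanning for consecutive runs:
  'p' x 2
  'v' x 4
  'p' x 3
RLE = "p2v4p3"


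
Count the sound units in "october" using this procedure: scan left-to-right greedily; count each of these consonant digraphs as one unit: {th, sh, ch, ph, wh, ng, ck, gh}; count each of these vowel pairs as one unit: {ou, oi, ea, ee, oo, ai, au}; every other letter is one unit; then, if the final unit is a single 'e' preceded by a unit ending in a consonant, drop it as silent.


Word: "october" (7 letters)
Left-to-right scan:
  (1) 'o' (letter)
  (2) 'c' (letter)
  (3) 't' (letter)
  (4) 'o' (letter)
  (5) 'b' (letter)
  (6) 'e' (letter)
  (7) 'r' (letter)
Units from scan: 7
Sound units = 7 units


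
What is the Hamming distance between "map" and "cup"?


Comparing character by character (same length = 3):
  Pos 0: 'm' vs 'c' !=
  Pos 1: 'a' vs 'u' !=
  Pos 2: 'p' vs 'p' =
Hamming distance = 2


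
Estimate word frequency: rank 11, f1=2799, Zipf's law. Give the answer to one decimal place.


Zipf's law: f(r) = f(1) / r
f(1) = 2799
f(11) = 2799 / 11
= 254.5 occurrences


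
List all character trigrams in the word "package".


Word: "package" (length 7)
Number of trigrams = 7 - 3 + 1 = 5
  Position 0: "pac"
  Position 1: "ack"
  Position 2: "cka"
  Position 3: "kag"
  Position 4: "age"
Trigrams = "pac", "ack", "cka", "kag", "age"


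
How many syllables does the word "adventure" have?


Word: "adventure"
Syllable breakdown: ad · ven · ture
Counting: 3 parts
= 3 syllables


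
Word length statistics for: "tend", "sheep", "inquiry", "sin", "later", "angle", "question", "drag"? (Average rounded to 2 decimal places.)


Lengths: "tend"=4, "sheep"=5, "inquiry"=7, "sin"=3, "later"=5, "angle"=5, "question"=8, "drag"=4
Sum = 41, Count = 8
Average = 41/8 = 5.13
= avg=5.13, min=3, max=8


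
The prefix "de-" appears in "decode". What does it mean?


Prefix: de-
As in: decode -> de- + code
Meaning = remove / reverse


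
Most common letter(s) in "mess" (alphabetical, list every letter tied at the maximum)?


Word: "mess"
Letter counts:
  'e': 1
  'm': 1
  's': 2
Maximum count = 2
Most frequent = 's' (2 times each)


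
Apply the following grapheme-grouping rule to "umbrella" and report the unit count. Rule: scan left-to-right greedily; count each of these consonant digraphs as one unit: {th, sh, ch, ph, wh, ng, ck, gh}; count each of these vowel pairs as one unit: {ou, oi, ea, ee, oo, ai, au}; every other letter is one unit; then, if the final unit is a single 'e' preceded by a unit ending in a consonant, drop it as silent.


Word: "umbrella" (8 letters)
Left-to-right scan:
  1. 'u' (letter)
  2. 'm' (letter)
  3. 'b' (letter)
  4. 'r' (letter)
  5. 'e' (letter)
  6. 'l' (letter)
  7. 'l' (letter)
  8. 'a' (letter)
Units from scan: 8
Sound units = 8 units


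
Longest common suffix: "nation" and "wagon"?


Word 1: "nation"
Word 2: "wagon"
Comparing from end:
  Pos -1: 'n' == 'n'
  Pos -2: 'o' == 'o'
  Pos -3: 'i' != 'g' (stop)
LCS = "on" (length 2)


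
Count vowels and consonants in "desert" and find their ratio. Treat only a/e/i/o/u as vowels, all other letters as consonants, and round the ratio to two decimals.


Word: "desert"
Vowels (a,e,i,o,u): 2
Consonants: 4
Ratio = 2/4
= 0.50


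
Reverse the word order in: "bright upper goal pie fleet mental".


Original: "bright upper goal pie fleet mental"
Words (1..n): bright | upper | goal | pie | fleet | mental
Reversed (n..1): mental | fleet | pie | goal | upper | bright
Result = "mental fleet pie goal upper bright"


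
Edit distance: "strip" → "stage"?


Word 1: "strip" (length 5)
Word 2: "stage" (length 5)
One optimal edit sequence (insert/delete/substitute each cost 1):
  1. keep 's'
  2. keep 't'
  3. substitute 'r' -> 'a'  (+1)
  4. substitute 'i' -> 'g'  (+1)
  5. substitute 'p' -> 'e'  (+1)
Total edit operations: 3
Edit distance = 3


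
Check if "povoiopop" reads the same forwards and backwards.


Word: "povoiopop"
Reversed: "popoiovop"
Forward == Backward? povoiopop != popoiovop
Palindrome = No


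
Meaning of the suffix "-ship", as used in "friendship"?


Suffix: -ship
As in: friendship -> friend + -ship
Meaning = state / position


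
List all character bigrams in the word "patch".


Word: "patch" (length 5)
Number of bigrams = 5 - 2 + 1 = 4
  Position 0: "pa"
  Position 1: "at"
  Position 2: "tc"
  Position 3: "ch"
Bigrams = "pa", "at", "tc", "ch"


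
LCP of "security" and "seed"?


Word 1: "security"
Word 2: "seed"
Comparing from start:
  Pos 0: 's' == 's'
  Pos 1: 'e' == 'e'
  Pos 2: 'c' != 'e' (stop)
LCP = "se" (length 2)


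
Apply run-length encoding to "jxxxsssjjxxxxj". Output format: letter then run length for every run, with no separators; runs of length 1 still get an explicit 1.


String: "jxxxsssjjxxxxj"
Scanning for consecutive runs:
  'j' x 1
  'x' x 3
  's' x 3
  'j' x 2
  'x' x 4
  'j' x 1
RLE = "j1x3s3j2x4j1"


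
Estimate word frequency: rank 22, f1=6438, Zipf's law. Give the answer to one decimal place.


Zipf's law: f(r) = f(1) / r
f(1) = 6438
f(22) = 6438 / 22
= 292.6 occurrences


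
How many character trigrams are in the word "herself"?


Word: "herself" (length 7)
Number of 3-grams = length - 3 + 1 = 7 - 3 + 1
= 5


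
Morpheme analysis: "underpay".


Word: "underpay"
Morphemes: under- | pay
Each morpheme carries meaning
= 2 morphemes


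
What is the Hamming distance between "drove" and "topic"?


Comparing character by character (same length = 5):
  Pos 0: 'd' vs 't' !=
  Pos 1: 'r' vs 'o' !=
  Pos 2: 'o' vs 'p' !=
  Pos 3: 'v' vs 'i' !=
  Pos 4: 'e' vs 'c' !=
Hamming distance = 5


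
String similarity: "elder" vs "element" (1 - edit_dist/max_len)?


Word 1: "elder" (length 5)
Word 2: "element" (length 7)
One optimal edit sequence:
  1. keep 'e'
  2. keep 'l'
  3. insert 'e'  (+1)
  4. substitute 'd' -> 'm'  (+1)
  5. keep 'e'
  6. insert 'n'  (+1)
  7. substitute 'r' -> 't'  (+1)
Edit distance = 4
Max length = max(5, 7) = 7
Similarity = 1 - 4/7
= 0.4286


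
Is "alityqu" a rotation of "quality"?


Word: "quality", Candidate: "alityqu"
Method: check if candidate is substring of word+word
"qualityquality" contains "alityqu"? Yes
Is rotation = Yes


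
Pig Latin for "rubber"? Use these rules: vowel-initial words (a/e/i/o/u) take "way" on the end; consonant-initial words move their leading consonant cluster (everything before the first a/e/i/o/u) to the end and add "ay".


Word: "rubber"
Starts with consonant(s) → move to end, add 'ay'
Consonant cluster: "r"
Pig Latin = "ubberray"


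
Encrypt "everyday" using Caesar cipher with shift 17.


Word: "everyday"
Shift: 17
Each letter → (letter + shift) mod 26:
  'e' (4) + 17 = 21 → 'v'
  'v' (21) + 17 = 12 → 'm'
  'e' (4) + 17 = 21 → 'v'
  'r' (17) + 17 = 8 → 'i'
  'y' (24) + 17 = 15 → 'p'
  'd' (3) + 17 = 20 → 'u'
  'a' (0) + 17 = 17 → 'r'
  'y' (24) + 17 = 15 → 'p'
Result = "vmvipurp"


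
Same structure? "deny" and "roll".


Pattern of "deny": [0, 1, 2, 3]
Pattern of "roll": [0, 1, 2, 2]
Patterns do not match
Same pattern = No


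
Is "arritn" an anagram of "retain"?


Word 1: "retain" → sorted: aeinrt
Word 2: "arritn" → sorted: ainrrt
Same letters? aeinrt != ainrrt
Anagram = No


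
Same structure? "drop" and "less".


Pattern of "drop": [0, 1, 2, 3]
Pattern of "less": [0, 1, 2, 2]
Patterns do not match
Same pattern = No


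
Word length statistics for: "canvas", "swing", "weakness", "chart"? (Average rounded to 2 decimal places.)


Lengths: "canvas"=6, "swing"=5, "weakness"=8, "chart"=5
Sum = 24, Count = 4
Average = 24/4 = 6.00
= avg=6.00, min=5, max=8


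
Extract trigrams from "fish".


Word: "fish" (length 4)
Number of trigrams = 4 - 3 + 1 = 2
  Position 0: "fis"
  Position 1: "ish"
Trigrams = "fis", "ish"


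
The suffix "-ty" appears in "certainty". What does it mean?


Suffix: -ty
As in: certainty -> certain + -ty
Meaning = quality of


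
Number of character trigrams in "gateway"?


Word: "gateway" (length 7)
Number of 3-grams = length - 3 + 1 = 7 - 3 + 1
= 5


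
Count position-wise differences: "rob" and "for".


Comparing character by character (same length = 3):
  Pos 0: 'r' vs 'f' !=
  Pos 1: 'o' vs 'o' =
  Pos 2: 'b' vs 'r' !=
Hamming distance = 2


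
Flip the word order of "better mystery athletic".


Original: "better mystery athletic"
Words (1..n): better | mystery | athletic
Reversed (n..1): athletic | mystery | better
Result = "athletic mystery better"


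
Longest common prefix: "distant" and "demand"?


Word 1: "distant"
Word 2: "demand"
Comparing from start:
  Pos 0: 'd' == 'd'
  Pos 1: 'i' != 'e' (stop)
LCP = "d" (length 1)


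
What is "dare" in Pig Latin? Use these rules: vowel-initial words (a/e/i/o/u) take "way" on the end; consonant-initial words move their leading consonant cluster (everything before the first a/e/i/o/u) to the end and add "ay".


Word: "dare"
Starts with consonant(s) → move to end, add 'ay'
Consonant cluster: "d"
Pig Latin = "areday"


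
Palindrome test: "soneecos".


Word: "soneecos"
Reversed: "soceenos"
Forward == Backward? soneecos != soceenos
Palindrome = No


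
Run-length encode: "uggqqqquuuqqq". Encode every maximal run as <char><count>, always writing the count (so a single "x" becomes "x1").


String: "uggqqqquuuqqq"
Scanning for consecutive runs:
  'u' x 1
  'g' x 2
  'q' x 4
  'u' x 3
  'q' x 3
RLE = "u1g2q4u3q3"


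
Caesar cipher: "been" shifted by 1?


Word: "been"
Shift: 1
Each letter → (letter + shift) mod 26:
  'b' (1) + 1 = 2 → 'c'
  'e' (4) + 1 = 5 → 'f'
  'e' (4) + 1 = 5 → 'f'
  'n' (13) + 1 = 14 → 'o'
Result = "cffo"


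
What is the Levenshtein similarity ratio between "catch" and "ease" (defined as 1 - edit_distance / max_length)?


Word 1: "catch" (length 5)
Word 2: "ease" (length 4)
One optimal edit sequence:
  1. substitute 'c' -> 'e'  (+1)
  2. keep 'a'
  3. delete 't'  (+1)
  4. substitute 'c' -> 's'  (+1)
  5. substitute 'h' -> 'e'  (+1)
Edit distance = 4
Max length = max(5, 4) = 5
Similarity = 1 - 4/5
= 0.2000


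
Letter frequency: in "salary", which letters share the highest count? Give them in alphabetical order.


Word: "salary"
Letter counts:
  'a': 2
  'l': 1
  'r': 1
  's': 1
  'y': 1
Maximum count = 2
Most frequent = 'a' (2 times each)


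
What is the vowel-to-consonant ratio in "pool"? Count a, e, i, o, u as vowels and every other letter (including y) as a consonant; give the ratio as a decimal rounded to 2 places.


Word: "pool"
Vowels (a,e,i,o,u): 2
Consonants: 2
Ratio = 2/2
= 1.00


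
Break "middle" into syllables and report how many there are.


Word: "middle"
Syllable breakdown: mid-dle
Counting: 2 parts
= 2 syllables


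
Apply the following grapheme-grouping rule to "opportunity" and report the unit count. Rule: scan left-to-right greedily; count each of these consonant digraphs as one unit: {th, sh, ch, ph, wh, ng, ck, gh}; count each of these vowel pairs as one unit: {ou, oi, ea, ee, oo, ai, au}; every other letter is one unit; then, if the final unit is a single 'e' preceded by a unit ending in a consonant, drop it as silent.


Word: "opportunity" (11 letters)
Left-to-right scan:
  [1] 'o' (letter)
  [2] 'p' (letter)
  [3] 'p' (letter)
  [4] 'o' (letter)
  [5] 'r' (letter)
  [6] 't' (letter)
  [7] 'u' (letter)
  [8] 'n' (letter)
  [9] 'i' (letter)
  [10] 't' (letter)
  [11] 'y' (letter)
Units from scan: 11
Sound units = 11 units


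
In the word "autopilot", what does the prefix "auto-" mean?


Prefix: auto-
Example: autopilot = auto- + pilot
Meaning = self


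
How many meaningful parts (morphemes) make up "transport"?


Word: "transport"
Morphemes: trans- + port
Each morpheme carries meaning
= 2 morphemes


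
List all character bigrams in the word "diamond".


Word: "diamond" (length 7)
Number of bigrams = 7 - 2 + 1 = 6
  Position 0: "di"
  Position 1: "ia"
  Position 2: "am"
  Position 3: "mo"
  Position 4: "on"
  Position 5: "nd"
Bigrams = "di", "ia", "am", "mo", "on", "nd"


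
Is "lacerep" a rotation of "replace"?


Word: "replace", Candidate: "lacerep"
Method: check if candidate is substring of word+word
"replacereplace" contains "lacerep"? Yes
Is rotation = Yes


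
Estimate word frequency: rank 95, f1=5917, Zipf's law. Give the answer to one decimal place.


Zipf's law: f(r) = f(1) / r
f(1) = 5917
f(95) = 5917 / 95
= 62.3 occurrences


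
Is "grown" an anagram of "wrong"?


Word 1: "wrong" → sorted: gnorw
Word 2: "grown" → sorted: gnorw
Same letters? gnorw == gnorw
Anagram = Yes


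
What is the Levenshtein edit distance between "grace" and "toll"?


Word 1: "grace" (length 5)
Word 2: "toll" (length 4)
One optimal edit sequence (insert/delete/substitute each cost 1):
  1. delete 'g'  (+1)
  2. substitute 'r' -> 't'  (+1)
  3. substitute 'a' -> 'o'  (+1)
  4. substitute 'c' -> 'l'  (+1)
  5. substitute 'e' -> 'l'  (+1)
Total edit operations: 5
Edit distance = 5


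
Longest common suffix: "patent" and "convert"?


Word 1: "patent"
Word 2: "convert"
Comparing from end:
  Pos -1: 't' == 't'
  Pos -2: 'n' != 'r' (stop)
LCS = "t" (length 1)


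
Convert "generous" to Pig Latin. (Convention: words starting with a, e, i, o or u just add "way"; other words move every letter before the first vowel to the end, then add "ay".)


Word: "generous"
Starts with consonant(s) → move to end, add 'ay'
Consonant cluster: "g"
Pig Latin = "enerousgay"


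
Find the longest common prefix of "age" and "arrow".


Word 1: "age"
Word 2: "arrow"
Comparing from start:
  Pos 0: 'a' == 'a'
  Pos 1: 'g' != 'r' (stop)
LCP = "a" (length 1)


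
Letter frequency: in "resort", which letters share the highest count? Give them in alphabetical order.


Word: "resort"
Letter counts:
  'e': 1
  'o': 1
  'r': 2
  's': 1
  't': 1
Maximum count = 2
Most frequent = 'r' (2 times each)


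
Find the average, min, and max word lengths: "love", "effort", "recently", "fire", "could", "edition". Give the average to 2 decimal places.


Lengths: "love"=4, "effort"=6, "recently"=8, "fire"=4, "could"=5, "edition"=7
Sum = 34, Count = 6
Average = 34/6 = 5.67
= avg=5.67, min=4, max=8


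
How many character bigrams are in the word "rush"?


Word: "rush" (length 4)
Number of 2-grams = length - 2 + 1 = 4 - 2 + 1
= 3


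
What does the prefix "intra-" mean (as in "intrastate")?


Prefix: intra-
As in: intrastate -> intra- + state
Meaning = within


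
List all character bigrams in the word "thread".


Word: "thread" (length 6)
Number of bigrams = 6 - 2 + 1 = 5
  Position 0: "th"
  Position 1: "hr"
  Position 2: "re"
  Position 3: "ea"
  Position 4: "ad"
Bigrams = "th", "hr", "re", "ea", "ad"


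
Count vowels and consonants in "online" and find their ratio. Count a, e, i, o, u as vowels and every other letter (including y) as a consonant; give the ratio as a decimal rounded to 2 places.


Word: "online"
Vowels (a,e,i,o,u): 3
Consonants: 3
Ratio = 3/3
= 1.00


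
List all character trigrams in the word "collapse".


Word: "collapse" (length 8)
Number of trigrams = 8 - 3 + 1 = 6
  Position 0: "col"
  Position 1: "oll"
  Position 2: "lla"
  Position 3: "lap"
  Position 4: "aps"
  Position 5: "pse"
Trigrams = "col", "oll", "lla", "lap", "aps", "pse"


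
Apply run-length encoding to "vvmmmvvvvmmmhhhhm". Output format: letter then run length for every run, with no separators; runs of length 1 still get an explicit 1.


String: "vvmmmvvvvmmmhhhhm"
Scanning for consecutive runs:
  'v' x 2
  'm' x 3
  'v' x 4
  'm' x 3
  'h' x 4
  'm' x 1
RLE = "v2m3v4m3h4m1"


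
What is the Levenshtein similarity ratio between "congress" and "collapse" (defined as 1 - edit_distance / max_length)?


Word 1: "congress" (length 8)
Word 2: "collapse" (length 8)
One optimal edit sequence:
  1. keep 'c'
  2. keep 'o'
  3. substitute 'n' -> 'l'  (+1)
  4. substitute 'g' -> 'l'  (+1)
  5. substitute 'r' -> 'a'  (+1)
  6. substitute 'e' -> 'p'  (+1)
  7. keep 's'
  8. substitute 's' -> 'e'  (+1)
Edit distance = 5
Max length = max(8, 8) = 8
Similarity = 1 - 5/8
= 0.3750


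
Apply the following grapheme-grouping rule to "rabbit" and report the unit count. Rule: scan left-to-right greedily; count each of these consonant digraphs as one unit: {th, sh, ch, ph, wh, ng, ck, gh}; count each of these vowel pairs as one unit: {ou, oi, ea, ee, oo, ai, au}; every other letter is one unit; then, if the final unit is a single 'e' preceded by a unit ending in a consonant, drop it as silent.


Word: "rabbit" (6 letters)
Left-to-right scan:
  [1] 'r' (letter)
  [2] 'a' (letter)
  [3] 'b' (letter)
  [4] 'b' (letter)
  [5] 'i' (letter)
  [6] 't' (letter)
Units from scan: 6
Sound units = 6 units


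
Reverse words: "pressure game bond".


Original: "pressure game bond"
Words (1..n): pressure | game | bond
Reversed (n..1): bond | game | pressure
Result = "bond game pressure"


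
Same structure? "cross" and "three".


Pattern of "cross": [0, 1, 2, 3, 3]
Pattern of "three": [0, 1, 2, 3, 3]
Patterns match
Same pattern = Yes


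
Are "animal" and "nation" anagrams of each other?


Word 1: "animal" → sorted: aailmn
Word 2: "nation" → sorted: ainnot
Same letters? aailmn != ainnot
Anagram = No


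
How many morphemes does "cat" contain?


Word: "cat"
Morphemes: cat
Each morpheme carries meaning
= 1 morpheme


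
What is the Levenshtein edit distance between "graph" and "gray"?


Word 1: "graph" (length 5)
Word 2: "gray" (length 4)
One optimal edit sequence (insert/delete/substitute each cost 1):
  1. keep 'g'
  2. keep 'r'
  3. keep 'a'
  4. delete 'p'  (+1)
  5. substitute 'h' -> 'y'  (+1)
Total edit operations: 2
Edit distance = 2


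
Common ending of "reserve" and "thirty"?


Word 1: "reserve"
Word 2: "thirty"
Comparing from end:
  Pos -1: 'e' != 'y' (stop)
LCS = "" (length 0)


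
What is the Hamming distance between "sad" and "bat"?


Comparing character by character (same length = 3):
  Pos 0: 's' vs 'b' !=
  Pos 1: 'a' vs 'a' =
  Pos 2: 'd' vs 't' !=
Hamming distance = 2


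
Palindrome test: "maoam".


Word: "maoam"
Reversed: "maoam"
Forward == Backward? maoam == maoam
Palindrome = Yes


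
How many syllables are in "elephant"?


Word: "elephant"
Syllable breakdown: el · e · phant
Counting: 3 parts
= 3 syllables


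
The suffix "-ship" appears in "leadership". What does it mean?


Suffix: -ship
Example: leadership (leader + -ship)
Meaning = state / position


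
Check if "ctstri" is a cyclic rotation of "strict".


Word: "strict", Candidate: "ctstri"
Method: check if candidate is substring of word+word
"strictstrict" contains "ctstri"? Yes
Is rotation = Yes


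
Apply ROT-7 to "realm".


Word: "realm"
Shift: 7
Each letter → (letter + shift) mod 26:
  'r' (17) + 7 = 24 → 'y'
  'e' (4) + 7 = 11 → 'l'
  'a' (0) + 7 = 7 → 'h'
  'l' (11) + 7 = 18 → 's'
  'm' (12) + 7 = 19 → 't'
Result = "ylhst"


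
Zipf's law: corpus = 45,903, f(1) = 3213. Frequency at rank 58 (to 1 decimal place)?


Zipf's law: f(r) = f(1) / r
f(1) = 3213
f(58) = 3213 / 58
= 55.4 occurrences


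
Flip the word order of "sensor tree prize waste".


Original: "sensor tree prize waste"
Words (1..n): sensor | tree | prize | waste
Reversed (n..1): waste | prize | tree | sensor
Result = "waste prize tree sensor"


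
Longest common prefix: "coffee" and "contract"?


Word 1: "coffee"
Word 2: "contract"
Comparing from start:
  Pos 0: 'c' == 'c'
  Pos 1: 'o' == 'o'
  Pos 2: 'f' != 'n' (stop)
LCP = "co" (length 2)


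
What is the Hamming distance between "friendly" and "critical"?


Comparing character by character (same length = 8):
  Pos 0: 'f' vs 'c' !=
  Pos 1: 'r' vs 'r' =
  Pos 2: 'i' vs 'i' =
  Pos 3: 'e' vs 't' !=
  Pos 4: 'n' vs 'i' !=
  Pos 5: 'd' vs 'c' !=
  Pos 6: 'l' vs 'a' !=
  Pos 7: 'y' vs 'l' !=
Hamming distance = 6


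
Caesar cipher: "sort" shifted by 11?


Word: "sort"
Shift: 11
Each letter → (letter + shift) mod 26:
  's' (18) + 11 = 3 → 'd'
  'o' (14) + 11 = 25 → 'z'
  'r' (17) + 11 = 2 → 'c'
  't' (19) + 11 = 4 → 'e'
Result = "dzce"


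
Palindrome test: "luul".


Word: "luul"
Reversed: "luul"
Forward == Backward? luul == luul
Palindrome = Yes


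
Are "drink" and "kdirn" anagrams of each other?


Word 1: "drink" → sorted: diknr
Word 2: "kdirn" → sorted: diknr
Same letters? diknr == diknr
Anagram = Yes


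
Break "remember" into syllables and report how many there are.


Word: "remember"
Syllable breakdown: re-mem-ber
Counting: 3 parts
= 3 syllables


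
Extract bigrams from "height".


Word: "height" (length 6)
Number of bigrams = 6 - 2 + 1 = 5
  Position 0: "he"
  Position 1: "ei"
  Position 2: "ig"
  Position 3: "gh"
  Position 4: "ht"
Bigrams = "he", "ei", "ig", "gh", "ht"


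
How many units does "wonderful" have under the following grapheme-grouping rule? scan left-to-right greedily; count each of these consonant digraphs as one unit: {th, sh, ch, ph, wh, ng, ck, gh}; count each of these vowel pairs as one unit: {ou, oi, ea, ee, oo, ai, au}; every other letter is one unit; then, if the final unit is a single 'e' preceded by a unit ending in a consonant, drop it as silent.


Word: "wonderful" (9 letters)
Left-to-right scan:
  [1] 'w' (letter)
  [2] 'o' (letter)
  [3] 'n' (letter)
  [4] 'd' (letter)
  [5] 'e' (letter)
  [6] 'r' (letter)
  [7] 'f' (letter)
  [8] 'u' (letter)
  [9] 'l' (letter)
Units from scan: 9
Sound units = 9 units


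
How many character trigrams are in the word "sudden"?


Word: "sudden" (length 6)
Number of 3-grams = length - 3 + 1 = 6 - 3 + 1
= 4


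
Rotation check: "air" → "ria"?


Word: "air", Candidate: "ria"
Method: check if candidate is substring of word+word
"airair" contains "ria"? No
Is rotation = No


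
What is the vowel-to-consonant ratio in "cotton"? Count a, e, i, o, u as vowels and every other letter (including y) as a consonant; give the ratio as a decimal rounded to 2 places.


Word: "cotton"
Vowels (a,e,i,o,u): 2
Consonants: 4
Ratio = 2/4
= 0.50


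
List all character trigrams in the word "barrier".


Word: "barrier" (length 7)
Number of trigrams = 7 - 3 + 1 = 5
  Position 0: "bar"
  Position 1: "arr"
  Position 2: "rri"
  Position 3: "rie"
  Position 4: "ier"
Trigrams = "bar", "arr", "rri", "rie", "ier"


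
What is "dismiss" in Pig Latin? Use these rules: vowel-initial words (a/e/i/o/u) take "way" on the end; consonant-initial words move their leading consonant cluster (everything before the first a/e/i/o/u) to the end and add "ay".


Word: "dismiss"
Starts with consonant(s) → move to end, add 'ay'
Consonant cluster: "d"
Pig Latin = "ismissday"


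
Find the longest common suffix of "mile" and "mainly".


Word 1: "mile"
Word 2: "mainly"
Comparing from end:
  Pos -1: 'e' != 'y' (stop)
LCS = "" (length 0)


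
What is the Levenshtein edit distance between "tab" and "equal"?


Word 1: "tab" (length 3)
Word 2: "equal" (length 5)
One optimal edit sequence (insert/delete/substitute each cost 1):
  1. insert 'e'  (+1)
  2. insert 'q'  (+1)
  3. substitute 't' -> 'u'  (+1)
  4. keep 'a'
  5. substitute 'b' -> 'l'  (+1)
Total edit operations: 4
Edit distance = 4


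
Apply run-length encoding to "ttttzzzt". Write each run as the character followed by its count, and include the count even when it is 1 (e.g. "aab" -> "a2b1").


String: "ttttzzzt"
Scanning for consecutive runs:
  't' x 4
  'z' x 3
  't' x 1
RLE = "t4z3t1"


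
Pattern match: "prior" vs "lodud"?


Pattern of "prior": [0, 1, 2, 3, 1]
Pattern of "lodud": [0, 1, 2, 3, 2]
Patterns do not match
Same pattern = No


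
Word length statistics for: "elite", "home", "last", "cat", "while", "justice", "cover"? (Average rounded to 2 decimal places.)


Lengths: "elite"=5, "home"=4, "last"=4, "cat"=3, "while"=5, "justice"=7, "cover"=5
Sum = 33, Count = 7
Average = 33/7 = 4.71
= avg=4.71, min=3, max=7


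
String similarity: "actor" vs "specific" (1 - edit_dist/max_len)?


Word 1: "actor" (length 5)
Word 2: "specific" (length 8)
One optimal edit sequence:
  1. insert 's'  (+1)
  2. insert 'p'  (+1)
  3. substitute 'a' -> 'e'  (+1)
  4. keep 'c'
  5. insert 'i'  (+1)
  6. substitute 't' -> 'f'  (+1)
  7. substitute 'o' -> 'i'  (+1)
  8. substitute 'r' -> 'c'  (+1)
Edit distance = 7
Max length = max(5, 8) = 8
Similarity = 1 - 7/8
= 0.1250


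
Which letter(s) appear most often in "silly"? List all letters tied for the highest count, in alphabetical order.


Word: "silly"
Letter counts:
  'i': 1
  'l': 2
  's': 1
  'y': 1
Maximum count = 2
Most frequent = 'l' (2 times each)


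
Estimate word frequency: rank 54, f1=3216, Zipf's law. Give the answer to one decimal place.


Zipf's law: f(r) = f(1) / r
f(1) = 3216
f(54) = 3216 / 54
= 59.6 occurrences


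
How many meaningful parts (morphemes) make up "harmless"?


Word: "harmless"
Morphemes: harm | -less
Each morpheme carries meaning
= 2 morphemes


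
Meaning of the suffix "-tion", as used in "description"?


Suffix: -tion
As in: description -> describe + -tion, with a spelling change
Meaning = act or process


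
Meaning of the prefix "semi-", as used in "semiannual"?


Prefix: semi-
Example: semiannual = semi- + annual
Meaning = half


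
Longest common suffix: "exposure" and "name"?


Word 1: "exposure"
Word 2: "name"
Comparing from end:
  Pos -1: 'e' == 'e'
  Pos -2: 'r' != 'm' (stop)
LCS = "e" (length 1)


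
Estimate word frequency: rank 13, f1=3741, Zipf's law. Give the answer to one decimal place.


Zipf's law: f(r) = f(1) / r
f(1) = 3741
f(13) = 3741 / 13
= 287.8 occurrences


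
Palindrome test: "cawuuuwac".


Word: "cawuuuwac"
Reversed: "cawuuuwac"
Forward == Backward? cawuuuwac == cawuuuwac
Palindrome = Yes


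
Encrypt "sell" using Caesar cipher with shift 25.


Word: "sell"
Shift: 25
Each letter → (letter + shift) mod 26:
  's' (18) + 25 = 17 → 'r'
  'e' (4) + 25 = 3 → 'd'
  'l' (11) + 25 = 10 → 'k'
  'l' (11) + 25 = 10 → 'k'
Result = "rdkk"


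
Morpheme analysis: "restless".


Word: "restless"
Morphemes: rest | -less
Each morpheme carries meaning
= 2 morphemes


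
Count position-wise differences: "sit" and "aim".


Comparing character by character (same length = 3):
  Pos 0: 's' vs 'a' !=
  Pos 1: 'i' vs 'i' =
  Pos 2: 't' vs 'm' !=
Hamming distance = 2


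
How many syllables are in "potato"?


Word: "potato"
Syllable breakdown: po / ta / to
Counting: 3 parts
= 3 syllables


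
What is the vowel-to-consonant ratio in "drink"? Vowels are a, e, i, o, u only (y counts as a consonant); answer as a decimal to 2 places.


Word: "drink"
Vowels (a,e,i,o,u): 1
Consonants: 4
Ratio = 1/4
= 0.25


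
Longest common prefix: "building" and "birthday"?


Word 1: "building"
Word 2: "birthday"
Comparing from start:
  Pos 0: 'b' == 'b'
  Pos 1: 'u' != 'i' (stop)
LCP = "b" (length 1)


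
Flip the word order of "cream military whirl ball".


Original: "cream military whirl ball"
Words (1..n): cream | military | whirl | ball
Reversed (n..1): ball | whirl | military | cream
Result = "ball whirl military cream"


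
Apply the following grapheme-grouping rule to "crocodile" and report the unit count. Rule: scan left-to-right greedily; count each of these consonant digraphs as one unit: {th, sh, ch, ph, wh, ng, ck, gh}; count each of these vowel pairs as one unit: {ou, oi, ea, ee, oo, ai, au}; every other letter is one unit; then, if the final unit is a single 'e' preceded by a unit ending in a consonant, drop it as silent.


Word: "crocodile" (9 letters)
Left-to-right scan:
  1. 'c' (letter)
  2. 'r' (letter)
  3. 'o' (letter)
  4. 'c' (letter)
  5. 'o' (letter)
  6. 'd' (letter)
  7. 'i' (letter)
  8. 'l' (letter)
  9. 'e' (letter)
Units from scan: 9
Final unit is 'e' after a consonant -> drop as silent (-1)
Sound units = 8 units


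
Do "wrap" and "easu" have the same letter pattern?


Pattern of "wrap": [0, 1, 2, 3]
Pattern of "easu": [0, 1, 2, 3]
Patterns match
Same pattern = Yes


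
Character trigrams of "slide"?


Word: "slide" (length 5)
Number of trigrams = 5 - 3 + 1 = 3
  Position 0: "sli"
  Position 1: "lid"
  Position 2: "ide"
Trigrams = "sli", "lid", "ide"


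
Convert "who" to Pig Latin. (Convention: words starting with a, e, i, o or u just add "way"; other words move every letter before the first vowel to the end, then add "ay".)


Word: "who"
Starts with consonant(s) → move to end, add 'ay'
Consonant cluster: "wh"
Pig Latin = "owhay"


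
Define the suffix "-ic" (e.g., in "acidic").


Suffix: -ic
As in: acidic -> acid + -ic
Meaning = relating to


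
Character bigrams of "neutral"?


Word: "neutral" (length 7)
Number of bigrams = 7 - 2 + 1 = 6
  Position 0: "ne"
  Position 1: "eu"
  Position 2: "ut"
  Position 3: "tr"
  Position 4: "ra"
  Position 5: "al"
Bigrams = "ne", "eu", "ut", "tr", "ra", "al"


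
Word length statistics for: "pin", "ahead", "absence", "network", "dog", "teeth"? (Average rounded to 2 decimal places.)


Lengths: "pin"=3, "ahead"=5, "absence"=7, "network"=7, "dog"=3, "teeth"=5
Sum = 30, Count = 6
Average = 30/6 = 5.00
= avg=5.00, min=3, max=7


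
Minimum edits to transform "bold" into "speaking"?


Word 1: "bold" (length 4)
Word 2: "speaking" (length 8)
One optimal edit sequence (insert/delete/substitute each cost 1):
  1. insert 's'  (+1)
  2. insert 'p'  (+1)
  3. insert 'e'  (+1)
  4. insert 'a'  (+1)
  5. substitute 'b' -> 'k'  (+1)
  6. substitute 'o' -> 'i'  (+1)
  7. substitute 'l' -> 'n'  (+1)
  8. substitute 'd' -> 'g'  (+1)
Total edit operations: 8
Edit distance = 8


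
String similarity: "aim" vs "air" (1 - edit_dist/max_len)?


Word 1: "aim" (length 3)
Word 2: "air" (length 3)
One optimal edit sequence:
  1. keep 'a'
  2. keep 'i'
  3. substitute 'm' -> 'r'  (+1)
Edit distance = 1
Max length = max(3, 3) = 3
Similarity = 1 - 1/3
= 0.6667


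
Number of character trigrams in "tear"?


Word: "tear" (length 4)
Number of 3-grams = length - 3 + 1 = 4 - 3 + 1
= 2


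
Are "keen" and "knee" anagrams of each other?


Word 1: "keen" → sorted: eekn
Word 2: "knee" → sorted: eekn
Same letters? eekn == eekn
Anagram = Yes


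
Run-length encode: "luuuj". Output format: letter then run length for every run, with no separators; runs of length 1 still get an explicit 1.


String: "luuuj"
Scanning for consecutive runs:
  'l' x 1
  'u' x 3
  'j' x 1
RLE = "l1u3j1"


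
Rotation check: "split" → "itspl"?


Word: "split", Candidate: "itspl"
Method: check if candidate is substring of word+word
"splitsplit" contains "itspl"? Yes
Is rotation = Yes


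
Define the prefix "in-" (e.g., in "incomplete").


Prefix: in-
Example: incomplete = in- + complete
Meaning = not / into


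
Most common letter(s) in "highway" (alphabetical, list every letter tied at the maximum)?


Word: "highway"
Letter counts:
  'a': 1
  'g': 1
  'h': 2
  'i': 1
  'w': 1
  'y': 1
Maximum count = 2
Most frequent = 'h' (2 times each)


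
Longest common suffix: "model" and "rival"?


Word 1: "model"
Word 2: "rival"
Comparing from end:
  Pos -1: 'l' == 'l'
  Pos -2: 'e' != 'a' (stop)
LCS = "l" (length 1)


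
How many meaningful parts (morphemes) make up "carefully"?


Word: "carefully"
Morphemes: care / -ful / -ly
Each morpheme carries meaning
= 3 morphemes


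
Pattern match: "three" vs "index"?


Pattern of "three": [0, 1, 2, 3, 3]
Pattern of "index": [0, 1, 2, 3, 4]
Patterns do not match
Same pattern = No


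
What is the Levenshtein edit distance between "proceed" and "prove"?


Word 1: "proceed" (length 7)
Word 2: "prove" (length 5)
One optimal edit sequence (insert/delete/substitute each cost 1):
  1. keep 'p'
  2. keep 'r'
  3. keep 'o'
  4. delete 'c'  (+1)
  5. substitute 'e' -> 'v'  (+1)
  6. keep 'e'
  7. delete 'd'  (+1)
Total edit operations: 3
Edit distance = 3


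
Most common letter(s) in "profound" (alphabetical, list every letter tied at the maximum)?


Word: "profound"
Letter counts:
  'd': 1
  'f': 1
  'n': 1
  'o': 2
  'p': 1
  'r': 1
  'u': 1
Maximum count = 2
Most frequent = 'o' (2 times each)


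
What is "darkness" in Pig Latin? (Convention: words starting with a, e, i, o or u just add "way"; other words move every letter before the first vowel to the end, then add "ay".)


Word: "darkness"
Starts with consonant(s) → move to end, add 'ay'
Consonant cluster: "d"
Pig Latin = "arknessday"


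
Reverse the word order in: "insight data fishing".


Original: "insight data fishing"
Words (1..n): insight | data | fishing
Reversed (n..1): fishing | data | insight
Result = "fishing data insight"


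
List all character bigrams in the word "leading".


Word: "leading" (length 7)
Number of bigrams = 7 - 2 + 1 = 6
  Position 0: "le"
  Position 1: "ea"
  Position 2: "ad"
  Position 3: "di"
  Position 4: "in"
  Position 5: "ng"
Bigrams = "le", "ea", "ad", "di", "in", "ng"


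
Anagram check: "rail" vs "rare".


Word 1: "rail" → sorted: ailr
Word 2: "rare" → sorted: aerr
Same letters? ailr != aerr
Anagram = No


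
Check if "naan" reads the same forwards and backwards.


Word: "naan"
Reversed: "naan"
Forward == Backward? naan == naan
Palindrome = Yes


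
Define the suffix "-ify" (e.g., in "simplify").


Suffix: -ify
Example: simplify = simple + -ify, with a spelling change
Meaning = to make


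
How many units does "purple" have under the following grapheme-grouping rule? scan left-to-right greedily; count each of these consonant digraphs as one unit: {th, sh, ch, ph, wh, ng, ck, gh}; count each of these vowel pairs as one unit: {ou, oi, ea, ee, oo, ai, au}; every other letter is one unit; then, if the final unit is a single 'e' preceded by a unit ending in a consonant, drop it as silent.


Word: "purple" (6 letters)
Left-to-right scan:
  (1) 'p' (letter)
  (2) 'u' (letter)
  (3) 'r' (letter)
  (4) 'p' (letter)
  (5) 'l' (letter)
  (6) 'e' (letter)
Units from scan: 6
Final unit is 'e' after a consonant -> drop as silent (-1)
Sound units = 5 units


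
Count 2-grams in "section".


Word: "section" (length 7)
Number of 2-grams = length - 2 + 1 = 7 - 2 + 1
= 6


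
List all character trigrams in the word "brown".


Word: "brown" (length 5)
Number of trigrams = 5 - 3 + 1 = 3
  Position 0: "bro"
  Position 1: "row"
  Position 2: "own"
Trigrams = "bro", "row", "own"


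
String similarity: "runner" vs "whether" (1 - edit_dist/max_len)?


Word 1: "runner" (length 6)
Word 2: "whether" (length 7)
One optimal edit sequence:
  1. insert 'w'  (+1)
  2. substitute 'r' -> 'h'  (+1)
  3. substitute 'u' -> 'e'  (+1)
  4. substitute 'n' -> 't'  (+1)
  5. substitute 'n' -> 'h'  (+1)
  6. keep 'e'
  7. keep 'r'
Edit distance = 5
Max length = max(6, 7) = 7
Similarity = 1 - 5/7
= 0.2857


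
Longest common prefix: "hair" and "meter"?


Word 1: "hair"
Word 2: "meter"
Comparing from start:
  Pos 0: 'h' != 'm' (stop)
LCP = "" (length 0)


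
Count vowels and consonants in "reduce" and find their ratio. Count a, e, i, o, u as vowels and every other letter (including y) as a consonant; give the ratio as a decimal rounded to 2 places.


Word: "reduce"
Vowels (a,e,i,o,u): 3
Consonants: 3
Ratio = 3/3
= 1.00


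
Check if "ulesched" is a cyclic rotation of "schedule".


Word: "schedule", Candidate: "ulesched"
Method: check if candidate is substring of word+word
"scheduleschedule" contains "ulesched"? Yes
Is rotation = Yes
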